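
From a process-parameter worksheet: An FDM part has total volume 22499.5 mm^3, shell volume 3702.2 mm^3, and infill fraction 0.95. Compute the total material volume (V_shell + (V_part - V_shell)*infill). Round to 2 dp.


V_infill = (22499.5 - 3702.2) * 0.95 = 17857.44
V_total = 3702.2 + 17857.44 = 21559.64 mm^3


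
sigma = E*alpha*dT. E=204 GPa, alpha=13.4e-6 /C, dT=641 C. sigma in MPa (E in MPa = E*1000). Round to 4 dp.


sigma = 204*1000 * 13.4e-6 * 641 = 1752.2376 MPa


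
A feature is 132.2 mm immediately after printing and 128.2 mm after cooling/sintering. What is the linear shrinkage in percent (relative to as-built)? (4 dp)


Shrinkage = ((132.2-128.2)/132.2)*100 = 3.0257 %


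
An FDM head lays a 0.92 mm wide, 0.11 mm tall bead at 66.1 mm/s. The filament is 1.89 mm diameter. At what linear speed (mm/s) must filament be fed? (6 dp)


Q = 0.92 * 0.11 * 66.1 = 6.68932 mm^3/s
A_fil = pi*(1.89/2)^2 = 2.80552078 mm^2
v_feed = 6.68932 / 2.80552078 = 2.384342 mm/s


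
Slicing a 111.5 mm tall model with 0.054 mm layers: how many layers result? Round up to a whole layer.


Layers = ceil(111.5/0.054) = 2065


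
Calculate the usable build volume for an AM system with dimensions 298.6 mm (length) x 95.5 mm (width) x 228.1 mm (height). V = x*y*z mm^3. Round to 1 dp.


V = 298.6 * 95.5 * 228.1 = 6504568.0 mm^3


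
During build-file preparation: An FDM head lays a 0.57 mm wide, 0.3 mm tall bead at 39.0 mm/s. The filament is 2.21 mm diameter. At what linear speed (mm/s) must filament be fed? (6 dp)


Q = 0.57 * 0.3 * 39.0 = 6.669 mm^3/s
A_fil = pi*(2.21/2)^2 = 3.83596317 mm^2
v_feed = 6.669 / 3.83596317 = 1.738546 mm/s


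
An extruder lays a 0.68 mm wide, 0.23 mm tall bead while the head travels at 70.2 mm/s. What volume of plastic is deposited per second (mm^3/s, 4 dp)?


Rate = 0.68 * 0.23 * 70.2 = 10.9793 mm^3/s


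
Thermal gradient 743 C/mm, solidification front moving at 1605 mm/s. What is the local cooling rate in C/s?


CR = 743 * 1605 = 1192515 C/s


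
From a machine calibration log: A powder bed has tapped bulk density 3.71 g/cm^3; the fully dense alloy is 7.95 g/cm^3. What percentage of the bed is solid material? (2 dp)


Packing = (3.71/7.95)*100 = 46.67 %


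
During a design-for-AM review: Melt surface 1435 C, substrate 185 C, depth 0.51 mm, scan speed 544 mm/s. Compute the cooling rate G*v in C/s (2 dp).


G = (1435-185)/0.51 = 2450.98039216 C/mm
CR = 2450.98039216 * 544 = 1333333.33 C/s


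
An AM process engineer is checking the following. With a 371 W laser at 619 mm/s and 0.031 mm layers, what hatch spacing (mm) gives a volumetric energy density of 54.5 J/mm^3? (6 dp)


h = 371 / (54.5*619*0.031) = 0.354752 mm


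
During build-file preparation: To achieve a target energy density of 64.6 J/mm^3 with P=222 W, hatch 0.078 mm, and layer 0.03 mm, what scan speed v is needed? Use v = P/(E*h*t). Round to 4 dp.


v = 222 / (64.6*0.078*0.03) = 1468.6036 mm/s


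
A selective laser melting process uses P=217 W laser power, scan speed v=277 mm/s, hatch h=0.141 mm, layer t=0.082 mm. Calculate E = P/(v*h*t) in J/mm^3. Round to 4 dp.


E = 217 / (277*0.141*0.082) = 67.7559 J/mm^3


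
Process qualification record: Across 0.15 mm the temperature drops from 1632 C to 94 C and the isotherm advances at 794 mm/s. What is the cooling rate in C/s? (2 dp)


G = (1632-94)/0.15 = 10253.33333333 C/mm
CR = 10253.33333333 * 794 = 8141146.67 C/s


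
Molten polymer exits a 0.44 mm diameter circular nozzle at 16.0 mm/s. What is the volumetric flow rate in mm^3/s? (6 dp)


A = pi*(0.44/2)^2 = 0.15205308 mm^2
Q = 0.15205308 * 16.0 = 2.432849 mm^3/s


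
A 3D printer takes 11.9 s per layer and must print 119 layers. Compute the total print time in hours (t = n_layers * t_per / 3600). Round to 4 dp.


t = 119 * 11.9 / 3600 = 0.3934 hrs


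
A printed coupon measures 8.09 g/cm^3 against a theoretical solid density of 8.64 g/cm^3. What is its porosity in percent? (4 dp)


Porosity = (1-8.09/8.64)*100 = 6.3657 %


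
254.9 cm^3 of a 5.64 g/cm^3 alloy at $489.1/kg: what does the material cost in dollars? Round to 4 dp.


Mass = 254.9*5.64/1000 = 1.437636 kg
Cost = 1.437636 * 489.1 = 703.1478 $


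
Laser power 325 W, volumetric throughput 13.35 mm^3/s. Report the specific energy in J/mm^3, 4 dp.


SE = 325 / 13.35 = 24.3446 J/mm^3


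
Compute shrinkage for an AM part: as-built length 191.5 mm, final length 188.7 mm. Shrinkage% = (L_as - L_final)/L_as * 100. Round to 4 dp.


Shrinkage = ((191.5-188.7)/191.5)*100 = 1.4621 %


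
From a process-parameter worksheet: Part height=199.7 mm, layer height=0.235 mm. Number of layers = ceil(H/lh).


Layers = ceil(199.7/0.235) = 850


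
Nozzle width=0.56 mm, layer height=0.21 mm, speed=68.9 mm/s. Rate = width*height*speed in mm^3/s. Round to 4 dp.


Rate = 0.56 * 0.21 * 68.9 = 8.1026 mm^3/s


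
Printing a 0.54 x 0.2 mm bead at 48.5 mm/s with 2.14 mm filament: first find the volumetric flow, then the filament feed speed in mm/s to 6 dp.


Q = 0.54 * 0.2 * 48.5 = 5.238 mm^3/s
A_fil = pi*(2.14/2)^2 = 3.59680943 mm^2
v_feed = 5.238 / 3.59680943 = 1.456291 mm/s


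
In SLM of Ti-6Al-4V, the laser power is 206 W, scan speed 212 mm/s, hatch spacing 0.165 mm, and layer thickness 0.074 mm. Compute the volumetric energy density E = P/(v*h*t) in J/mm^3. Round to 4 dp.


E = 206 / (212*0.165*0.074) = 79.5822 J/mm^3


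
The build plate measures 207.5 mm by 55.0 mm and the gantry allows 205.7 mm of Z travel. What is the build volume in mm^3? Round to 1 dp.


V = 207.5 * 55.0 * 205.7 = 2347551.3 mm^3


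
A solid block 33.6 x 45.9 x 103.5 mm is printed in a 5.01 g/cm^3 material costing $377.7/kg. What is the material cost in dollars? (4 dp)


V = 33.6 * 45.9 * 103.5 = 159621.84 mm^3 = 159.62184 cm^3
Mass = 159.62184 * 5.01 / 1000 = 0.79970542 kg
Cost = 0.79970542 * 377.7 = 302.0487 $


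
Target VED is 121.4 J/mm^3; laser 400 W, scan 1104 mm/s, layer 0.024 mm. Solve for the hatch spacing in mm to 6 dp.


h = 400 / (121.4*1104*0.024) = 0.124354 mm


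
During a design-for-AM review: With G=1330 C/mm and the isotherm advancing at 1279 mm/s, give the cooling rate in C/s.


CR = 1330 * 1279 = 1701070 C/s


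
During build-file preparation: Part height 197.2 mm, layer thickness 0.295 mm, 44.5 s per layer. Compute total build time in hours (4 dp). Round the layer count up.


Layers = ceil(197.2/0.295) = 669
t = 669 * 44.5 / 3600 = 8.2696 hrs


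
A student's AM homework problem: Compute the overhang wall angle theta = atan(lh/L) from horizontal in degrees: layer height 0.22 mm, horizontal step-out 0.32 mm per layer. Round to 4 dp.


angle = atan(0.22/0.32) = 34.5085 degrees


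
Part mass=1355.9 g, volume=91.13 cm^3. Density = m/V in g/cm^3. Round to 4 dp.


rho = 1355.9 / 91.13 = 14.8787 g/cm^3


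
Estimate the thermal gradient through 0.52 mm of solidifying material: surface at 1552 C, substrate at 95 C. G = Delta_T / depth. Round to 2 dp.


G = (1552-95)/0.52 = 2801.92 C/mm


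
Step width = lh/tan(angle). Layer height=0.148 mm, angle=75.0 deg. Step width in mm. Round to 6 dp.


step = 0.148 / tan(75.0) = 0.039656 mm


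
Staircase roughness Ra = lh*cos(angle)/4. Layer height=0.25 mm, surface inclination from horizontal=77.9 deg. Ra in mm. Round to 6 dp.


Ra = 0.25 * cos(77.9) / 4 = 0.013101 mm


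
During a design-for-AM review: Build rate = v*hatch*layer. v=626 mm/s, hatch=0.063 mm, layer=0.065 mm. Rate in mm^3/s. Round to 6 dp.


Rate = 626 * 0.063 * 0.065 = 2.56347 mm^3/s


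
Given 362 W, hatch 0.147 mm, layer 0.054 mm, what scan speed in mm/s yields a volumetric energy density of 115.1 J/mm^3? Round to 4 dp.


v = 362 / (115.1*0.147*0.054) = 396.207 mm/s


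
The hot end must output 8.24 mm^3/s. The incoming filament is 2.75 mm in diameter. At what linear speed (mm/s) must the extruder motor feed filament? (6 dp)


A = pi*(2.75/2)^2 = 5.939574
v = 8.24 / 5.939574 = 1.387305 mm/s


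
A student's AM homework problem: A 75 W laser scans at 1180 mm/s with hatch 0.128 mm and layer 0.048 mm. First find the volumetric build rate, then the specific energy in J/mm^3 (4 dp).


Build rate = 1180 * 0.128 * 0.048 = 7.24992 mm^3/s
SE = 75 / 7.24992 = 10.3449 J/mm^3


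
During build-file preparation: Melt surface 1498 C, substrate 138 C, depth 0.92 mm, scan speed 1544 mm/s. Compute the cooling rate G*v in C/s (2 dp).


G = (1498-138)/0.92 = 1478.26086957 C/mm
CR = 1478.26086957 * 1544 = 2282434.78 C/s


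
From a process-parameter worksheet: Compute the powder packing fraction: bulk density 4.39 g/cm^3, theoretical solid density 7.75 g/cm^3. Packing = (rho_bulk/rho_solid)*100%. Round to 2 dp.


Packing = (4.39/7.75)*100 = 56.65 %


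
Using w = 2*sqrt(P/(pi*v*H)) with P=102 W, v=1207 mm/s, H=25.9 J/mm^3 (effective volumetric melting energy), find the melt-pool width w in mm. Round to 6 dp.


w = 2*sqrt(102/(pi*1207*25.9)) = 0.064454 mm


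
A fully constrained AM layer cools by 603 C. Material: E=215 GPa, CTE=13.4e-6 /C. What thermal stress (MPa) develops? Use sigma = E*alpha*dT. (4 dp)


sigma = 215*1000 * 13.4e-6 * 603 = 1737.243 MPa


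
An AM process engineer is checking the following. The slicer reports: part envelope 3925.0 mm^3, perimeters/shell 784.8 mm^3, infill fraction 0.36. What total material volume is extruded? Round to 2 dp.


V_infill = (3925.0 - 784.8) * 0.36 = 1130.47
V_total = 784.8 + 1130.47 = 1915.27 mm^3


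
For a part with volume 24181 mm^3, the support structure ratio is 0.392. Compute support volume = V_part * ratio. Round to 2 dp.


V_support = 24181 * 0.392 = 9478.95 mm^3


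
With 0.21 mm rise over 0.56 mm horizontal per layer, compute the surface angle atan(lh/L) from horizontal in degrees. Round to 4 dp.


angle = atan(0.21/0.56) = 20.556 degrees


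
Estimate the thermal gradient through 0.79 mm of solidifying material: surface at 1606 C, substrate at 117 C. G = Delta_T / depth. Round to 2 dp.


G = (1606-117)/0.79 = 1884.81 C/mm


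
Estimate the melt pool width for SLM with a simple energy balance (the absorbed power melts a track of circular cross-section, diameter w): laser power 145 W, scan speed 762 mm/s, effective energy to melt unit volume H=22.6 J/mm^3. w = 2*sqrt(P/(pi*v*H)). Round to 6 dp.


w = 2*sqrt(145/(pi*762*22.6)) = 0.10354 mm


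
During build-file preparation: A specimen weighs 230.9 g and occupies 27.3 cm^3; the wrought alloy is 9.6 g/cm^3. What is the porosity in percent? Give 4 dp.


rho_part = 230.9 / 27.3 = 8.45787546 g/cm^3
Porosity = (1 - 8.45787546/9.6)*100 = 11.8971 %


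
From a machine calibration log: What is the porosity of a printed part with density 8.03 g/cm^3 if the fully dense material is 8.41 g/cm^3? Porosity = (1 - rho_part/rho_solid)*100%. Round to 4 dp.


Porosity = (1-8.03/8.41)*100 = 4.5184 %


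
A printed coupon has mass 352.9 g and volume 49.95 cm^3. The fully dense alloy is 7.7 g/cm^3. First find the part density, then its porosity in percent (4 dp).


rho_part = 352.9 / 49.95 = 7.06506507 g/cm^3
Porosity = (1 - 7.06506507/7.7)*100 = 8.2459 %


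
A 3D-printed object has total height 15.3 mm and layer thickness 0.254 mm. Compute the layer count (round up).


Layers = ceil(15.3/0.254) = 61


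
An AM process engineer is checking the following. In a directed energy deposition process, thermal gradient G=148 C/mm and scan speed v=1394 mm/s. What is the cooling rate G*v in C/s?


CR = 148 * 1394 = 206312 C/s


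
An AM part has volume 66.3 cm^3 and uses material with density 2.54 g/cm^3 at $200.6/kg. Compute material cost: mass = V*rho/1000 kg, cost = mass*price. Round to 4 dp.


Mass = 66.3*2.54/1000 = 0.168402 kg
Cost = 0.168402 * 200.6 = 33.7814 $


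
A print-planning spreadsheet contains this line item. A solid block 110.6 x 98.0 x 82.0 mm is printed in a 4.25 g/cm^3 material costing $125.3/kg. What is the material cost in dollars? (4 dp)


V = 110.6 * 98.0 * 82.0 = 888781.6 mm^3 = 888.7816 cm^3
Mass = 888.7816 * 4.25 / 1000 = 3.7773218 kg
Cost = 3.7773218 * 125.3 = 473.2984 $


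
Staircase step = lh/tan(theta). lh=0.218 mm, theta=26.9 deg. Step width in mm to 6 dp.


step = 0.218 / tan(26.9) = 0.429701 mm


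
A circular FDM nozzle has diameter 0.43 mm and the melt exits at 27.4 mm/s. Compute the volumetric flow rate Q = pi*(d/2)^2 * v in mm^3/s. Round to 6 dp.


A = pi*(0.43/2)^2 = 0.14522012 mm^2
Q = 0.14522012 * 27.4 = 3.979031 mm^3/s


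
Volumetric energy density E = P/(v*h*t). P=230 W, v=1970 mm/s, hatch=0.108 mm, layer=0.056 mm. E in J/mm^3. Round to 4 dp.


E = 230 / (1970*0.108*0.056) = 19.3041 J/mm^3


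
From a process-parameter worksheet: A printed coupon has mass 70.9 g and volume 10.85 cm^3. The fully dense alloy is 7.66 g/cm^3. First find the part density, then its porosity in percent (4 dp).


rho_part = 70.9 / 10.85 = 6.53456221 g/cm^3
Porosity = (1 - 6.53456221/7.66)*100 = 14.6924 %


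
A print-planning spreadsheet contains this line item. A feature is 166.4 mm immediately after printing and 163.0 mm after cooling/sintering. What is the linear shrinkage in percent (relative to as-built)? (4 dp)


Shrinkage = ((166.4-163.0)/166.4)*100 = 2.0433 %


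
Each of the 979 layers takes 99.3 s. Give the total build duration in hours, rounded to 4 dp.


t = 979 * 99.3 / 3600 = 27.0041 hrs


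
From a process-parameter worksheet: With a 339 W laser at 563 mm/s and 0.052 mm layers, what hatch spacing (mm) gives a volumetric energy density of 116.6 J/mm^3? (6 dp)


h = 339 / (116.6*563*0.052) = 0.099309 mm


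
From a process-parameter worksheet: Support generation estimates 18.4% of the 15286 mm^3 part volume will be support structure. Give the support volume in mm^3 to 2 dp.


V_support = 15286 * 0.184 = 2812.62 mm^3


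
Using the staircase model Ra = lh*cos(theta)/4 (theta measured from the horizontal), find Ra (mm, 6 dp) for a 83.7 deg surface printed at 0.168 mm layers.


Ra = 0.168 * cos(83.7) / 4 = 0.004609 mm


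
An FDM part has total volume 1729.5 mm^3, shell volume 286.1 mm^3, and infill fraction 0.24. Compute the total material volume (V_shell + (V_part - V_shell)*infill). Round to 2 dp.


V_infill = (1729.5 - 286.1) * 0.24 = 346.42
V_total = 286.1 + 346.42 = 632.52 mm^3


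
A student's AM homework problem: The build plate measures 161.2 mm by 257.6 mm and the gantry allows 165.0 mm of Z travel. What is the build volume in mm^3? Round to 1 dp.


V = 161.2 * 257.6 * 165.0 = 6851644.8 mm^3


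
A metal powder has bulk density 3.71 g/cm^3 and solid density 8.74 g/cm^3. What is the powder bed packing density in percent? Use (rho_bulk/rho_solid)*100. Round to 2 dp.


Packing = (3.71/8.74)*100 = 42.45 %


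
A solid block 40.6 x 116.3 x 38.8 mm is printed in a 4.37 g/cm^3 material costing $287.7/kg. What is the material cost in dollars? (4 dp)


V = 40.6 * 116.3 * 38.8 = 183205.064 mm^3 = 183.205064 cm^3
Mass = 183.205064 * 4.37 / 1000 = 0.80060613 kg
Cost = 0.80060613 * 287.7 = 230.3344 $


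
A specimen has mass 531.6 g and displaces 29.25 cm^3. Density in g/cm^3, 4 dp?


rho = 531.6 / 29.25 = 18.1744 g/cm^3


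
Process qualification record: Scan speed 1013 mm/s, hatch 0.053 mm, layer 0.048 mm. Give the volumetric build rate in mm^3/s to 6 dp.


Rate = 1013 * 0.053 * 0.048 = 2.577072 mm^3/s


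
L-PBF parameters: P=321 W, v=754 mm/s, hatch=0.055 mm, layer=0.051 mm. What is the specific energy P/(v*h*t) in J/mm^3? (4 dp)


Build rate = 754 * 0.055 * 0.051 = 2.11497 mm^3/s
SE = 321 / 2.11497 = 151.7752 J/mm^3


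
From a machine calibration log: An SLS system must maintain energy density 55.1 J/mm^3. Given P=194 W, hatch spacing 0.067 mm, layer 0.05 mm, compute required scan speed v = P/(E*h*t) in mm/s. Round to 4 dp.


v = 194 / (55.1*0.067*0.05) = 1051.0063 mm/s


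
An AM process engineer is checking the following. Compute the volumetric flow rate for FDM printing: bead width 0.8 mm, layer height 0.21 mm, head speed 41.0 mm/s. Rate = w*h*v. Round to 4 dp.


Rate = 0.8 * 0.21 * 41.0 = 6.888 mm^3/s


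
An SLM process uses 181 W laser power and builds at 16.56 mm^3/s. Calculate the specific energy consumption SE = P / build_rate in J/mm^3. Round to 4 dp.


SE = 181 / 16.56 = 10.93 J/mm^3


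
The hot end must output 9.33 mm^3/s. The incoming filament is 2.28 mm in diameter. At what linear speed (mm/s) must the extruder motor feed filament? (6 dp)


A = pi*(2.28/2)^2 = 4.082814
v = 9.33 / 4.082814 = 2.285189 mm/s


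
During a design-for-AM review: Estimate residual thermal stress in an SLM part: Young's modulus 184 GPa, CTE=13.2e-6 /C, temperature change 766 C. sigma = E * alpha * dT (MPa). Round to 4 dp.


sigma = 184*1000 * 13.2e-6 * 766 = 1860.4608 MPa


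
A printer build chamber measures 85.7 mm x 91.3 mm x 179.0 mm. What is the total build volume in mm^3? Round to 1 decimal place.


V = 85.7 * 91.3 * 179.0 = 1400569.4 mm^3


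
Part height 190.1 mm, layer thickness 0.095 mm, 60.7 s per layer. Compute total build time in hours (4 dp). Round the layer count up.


Layers = ceil(190.1/0.095) = 2002
t = 2002 * 60.7 / 3600 = 33.7559 hrs


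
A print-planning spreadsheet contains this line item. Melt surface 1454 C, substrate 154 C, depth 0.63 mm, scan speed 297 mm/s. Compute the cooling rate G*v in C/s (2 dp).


G = (1454-154)/0.63 = 2063.49206349 C/mm
CR = 2063.49206349 * 297 = 612857.14 C/s


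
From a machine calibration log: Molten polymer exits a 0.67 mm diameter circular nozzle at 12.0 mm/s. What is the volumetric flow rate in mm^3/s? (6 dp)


A = pi*(0.67/2)^2 = 0.35256524 mm^2
Q = 0.35256524 * 12.0 = 4.230783 mm^3/s


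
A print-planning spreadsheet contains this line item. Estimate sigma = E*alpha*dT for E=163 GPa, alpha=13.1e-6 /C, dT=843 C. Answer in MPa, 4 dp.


sigma = 163*1000 * 13.1e-6 * 843 = 1800.0579 MPa


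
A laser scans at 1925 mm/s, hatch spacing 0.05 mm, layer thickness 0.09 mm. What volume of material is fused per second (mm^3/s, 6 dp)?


Rate = 1925 * 0.05 * 0.09 = 8.6625 mm^3/s


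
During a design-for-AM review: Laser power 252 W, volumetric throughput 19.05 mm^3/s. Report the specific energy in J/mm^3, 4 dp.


SE = 252 / 19.05 = 13.2283 J/mm^3


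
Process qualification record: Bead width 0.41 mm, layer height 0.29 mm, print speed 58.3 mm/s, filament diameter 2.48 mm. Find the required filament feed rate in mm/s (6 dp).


Q = 0.41 * 0.29 * 58.3 = 6.93187 mm^3/s
A_fil = pi*(2.48/2)^2 = 4.83051286 mm^2
v_feed = 6.93187 / 4.83051286 = 1.435017 mm/s


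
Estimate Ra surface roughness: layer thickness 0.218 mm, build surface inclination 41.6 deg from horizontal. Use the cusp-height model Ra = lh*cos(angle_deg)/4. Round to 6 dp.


Ra = 0.218 * cos(41.6) / 4 = 0.040755 mm


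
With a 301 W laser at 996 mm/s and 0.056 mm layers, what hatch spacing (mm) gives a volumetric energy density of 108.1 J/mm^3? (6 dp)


h = 301 / (108.1*996*0.056) = 0.049922 mm


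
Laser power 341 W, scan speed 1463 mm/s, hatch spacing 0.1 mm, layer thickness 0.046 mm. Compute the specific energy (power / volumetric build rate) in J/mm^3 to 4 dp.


Build rate = 1463 * 0.1 * 0.046 = 6.7298 mm^3/s
SE = 341 / 6.7298 = 50.6702 J/mm^3


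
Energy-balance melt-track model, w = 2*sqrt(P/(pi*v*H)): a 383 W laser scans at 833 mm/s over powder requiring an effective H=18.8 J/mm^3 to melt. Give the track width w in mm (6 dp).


w = 2*sqrt(383/(pi*833*18.8)) = 0.176463 mm


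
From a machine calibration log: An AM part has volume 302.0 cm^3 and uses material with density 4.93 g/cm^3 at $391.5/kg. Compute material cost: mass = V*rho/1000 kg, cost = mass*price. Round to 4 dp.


Mass = 302.0*4.93/1000 = 1.48886 kg
Cost = 1.48886 * 391.5 = 582.8887 $


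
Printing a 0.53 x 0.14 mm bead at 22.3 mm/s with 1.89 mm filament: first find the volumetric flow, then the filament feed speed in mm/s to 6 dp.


Q = 0.53 * 0.14 * 22.3 = 1.65466 mm^3/s
A_fil = pi*(1.89/2)^2 = 2.80552078 mm^2
v_feed = 1.65466 / 2.80552078 = 0.589787 mm/s


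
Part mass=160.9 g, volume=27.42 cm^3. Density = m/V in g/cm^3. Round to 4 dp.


rho = 160.9 / 27.42 = 5.868 g/cm^3


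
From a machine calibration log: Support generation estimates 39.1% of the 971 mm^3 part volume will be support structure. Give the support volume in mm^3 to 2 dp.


V_support = 971 * 0.391 = 379.66 mm^3


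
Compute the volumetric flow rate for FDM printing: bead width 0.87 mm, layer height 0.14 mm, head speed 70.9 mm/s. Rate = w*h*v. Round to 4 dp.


Rate = 0.87 * 0.14 * 70.9 = 8.6356 mm^3/s


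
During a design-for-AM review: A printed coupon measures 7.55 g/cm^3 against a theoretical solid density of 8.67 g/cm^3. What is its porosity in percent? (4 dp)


Porosity = (1-7.55/8.67)*100 = 12.9181 %


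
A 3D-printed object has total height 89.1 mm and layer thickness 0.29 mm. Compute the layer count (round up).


Layers = ceil(89.1/0.29) = 308


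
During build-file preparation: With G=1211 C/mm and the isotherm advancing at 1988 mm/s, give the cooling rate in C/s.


CR = 1211 * 1988 = 2407468 C/s


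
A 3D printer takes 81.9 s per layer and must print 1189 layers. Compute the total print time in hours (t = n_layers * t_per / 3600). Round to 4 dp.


t = 1189 * 81.9 / 3600 = 27.0498 hrs


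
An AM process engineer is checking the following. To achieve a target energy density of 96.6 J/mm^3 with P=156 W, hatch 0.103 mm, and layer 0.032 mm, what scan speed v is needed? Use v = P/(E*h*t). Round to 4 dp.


v = 156 / (96.6*0.103*0.032) = 489.9596 mm/s


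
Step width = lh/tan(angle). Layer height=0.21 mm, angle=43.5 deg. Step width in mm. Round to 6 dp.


step = 0.21 / tan(43.5) = 0.221294 mm


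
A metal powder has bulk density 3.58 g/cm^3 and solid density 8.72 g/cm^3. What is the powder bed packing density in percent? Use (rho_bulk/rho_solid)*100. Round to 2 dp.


Packing = (3.58/8.72)*100 = 41.06 %


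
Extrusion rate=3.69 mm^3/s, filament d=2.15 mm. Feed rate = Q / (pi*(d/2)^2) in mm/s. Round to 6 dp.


A = pi*(2.15/2)^2 = 3.630503
v = 3.69 / 3.630503 = 1.016388 mm/s


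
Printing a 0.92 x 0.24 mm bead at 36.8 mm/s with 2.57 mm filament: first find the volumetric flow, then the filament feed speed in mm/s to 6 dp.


Q = 0.92 * 0.24 * 36.8 = 8.12544 mm^3/s
A_fil = pi*(2.57/2)^2 = 5.18747633 mm^2
v_feed = 8.12544 / 5.18747633 = 1.566357 mm/s


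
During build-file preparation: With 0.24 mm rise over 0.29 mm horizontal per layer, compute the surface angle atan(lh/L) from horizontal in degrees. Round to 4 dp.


angle = atan(0.24/0.29) = 39.6107 degrees


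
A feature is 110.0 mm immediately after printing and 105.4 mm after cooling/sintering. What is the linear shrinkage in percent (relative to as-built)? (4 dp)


Shrinkage = ((110.0-105.4)/110.0)*100 = 4.1818 %


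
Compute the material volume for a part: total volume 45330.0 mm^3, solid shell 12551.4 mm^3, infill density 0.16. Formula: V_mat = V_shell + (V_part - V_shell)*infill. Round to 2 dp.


V_infill = (45330.0 - 12551.4) * 0.16 = 5244.58
V_total = 12551.4 + 5244.58 = 17795.98 mm^3


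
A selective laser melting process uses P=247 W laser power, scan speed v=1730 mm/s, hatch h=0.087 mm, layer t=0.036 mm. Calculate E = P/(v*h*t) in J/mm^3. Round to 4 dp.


E = 247 / (1730*0.087*0.036) = 45.5857 J/mm^3


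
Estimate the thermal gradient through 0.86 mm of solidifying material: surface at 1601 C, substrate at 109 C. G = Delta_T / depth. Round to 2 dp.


G = (1601-109)/0.86 = 1734.88 C/mm


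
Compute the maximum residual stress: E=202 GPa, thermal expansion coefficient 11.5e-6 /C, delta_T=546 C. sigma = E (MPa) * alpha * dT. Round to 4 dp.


sigma = 202*1000 * 11.5e-6 * 546 = 1268.358 MPa


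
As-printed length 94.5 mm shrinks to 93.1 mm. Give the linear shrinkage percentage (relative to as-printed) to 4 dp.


Shrinkage = ((94.5-93.1)/94.5)*100 = 1.4815 %


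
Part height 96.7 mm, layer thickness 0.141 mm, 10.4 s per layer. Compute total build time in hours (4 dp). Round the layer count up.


Layers = ceil(96.7/0.141) = 686
t = 686 * 10.4 / 3600 = 1.9818 hrs


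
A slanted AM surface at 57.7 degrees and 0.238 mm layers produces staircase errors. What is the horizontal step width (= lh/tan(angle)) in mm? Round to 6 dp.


step = 0.238 / tan(57.7) = 0.150457 mm


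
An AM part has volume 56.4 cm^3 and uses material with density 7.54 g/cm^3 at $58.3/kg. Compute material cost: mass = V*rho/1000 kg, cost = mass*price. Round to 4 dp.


Mass = 56.4*7.54/1000 = 0.425256 kg
Cost = 0.425256 * 58.3 = 24.7924 $


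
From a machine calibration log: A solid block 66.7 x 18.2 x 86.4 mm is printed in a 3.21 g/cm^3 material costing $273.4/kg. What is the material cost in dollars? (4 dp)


V = 66.7 * 18.2 * 86.4 = 104884.416 mm^3 = 104.884416 cm^3
Mass = 104.884416 * 3.21 / 1000 = 0.33667898 kg
Cost = 0.33667898 * 273.4 = 92.048 $


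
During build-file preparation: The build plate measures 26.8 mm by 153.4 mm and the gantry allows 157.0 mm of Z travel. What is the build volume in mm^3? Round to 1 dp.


V = 26.8 * 153.4 * 157.0 = 645445.8 mm^3


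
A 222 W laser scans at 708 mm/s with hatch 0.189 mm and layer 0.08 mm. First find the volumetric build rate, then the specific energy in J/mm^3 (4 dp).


Build rate = 708 * 0.189 * 0.08 = 10.70496 mm^3/s
SE = 222 / 10.70496 = 20.7381 J/mm^3


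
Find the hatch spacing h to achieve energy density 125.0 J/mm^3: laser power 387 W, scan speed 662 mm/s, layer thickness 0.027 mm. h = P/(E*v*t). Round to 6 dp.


h = 387 / (125.0*662*0.027) = 0.173212 mm


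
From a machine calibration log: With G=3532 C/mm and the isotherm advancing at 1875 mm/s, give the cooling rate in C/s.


CR = 3532 * 1875 = 6622500 C/s


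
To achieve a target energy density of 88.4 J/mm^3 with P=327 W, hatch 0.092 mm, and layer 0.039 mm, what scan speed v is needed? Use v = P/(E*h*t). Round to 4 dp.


v = 327 / (88.4*0.092*0.039) = 1030.9629 mm/s


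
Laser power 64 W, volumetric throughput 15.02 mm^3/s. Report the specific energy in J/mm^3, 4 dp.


SE = 64 / 15.02 = 4.261 J/mm^3


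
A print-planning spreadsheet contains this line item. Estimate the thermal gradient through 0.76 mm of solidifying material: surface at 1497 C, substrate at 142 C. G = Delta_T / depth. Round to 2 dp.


G = (1497-142)/0.76 = 1782.89 C/mm


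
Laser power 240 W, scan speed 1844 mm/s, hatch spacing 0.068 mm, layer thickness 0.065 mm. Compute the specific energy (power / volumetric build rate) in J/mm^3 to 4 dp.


Build rate = 1844 * 0.068 * 0.065 = 8.15048 mm^3/s
SE = 240 / 8.15048 = 29.4461 J/mm^3


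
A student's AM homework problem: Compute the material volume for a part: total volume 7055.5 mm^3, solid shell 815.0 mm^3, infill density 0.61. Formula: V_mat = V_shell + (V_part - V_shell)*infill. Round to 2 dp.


V_infill = (7055.5 - 815.0) * 0.61 = 3806.71
V_total = 815.0 + 3806.71 = 4621.71 mm^3


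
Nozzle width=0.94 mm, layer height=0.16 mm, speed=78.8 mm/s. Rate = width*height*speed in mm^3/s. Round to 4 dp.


Rate = 0.94 * 0.16 * 78.8 = 11.8515 mm^3/s


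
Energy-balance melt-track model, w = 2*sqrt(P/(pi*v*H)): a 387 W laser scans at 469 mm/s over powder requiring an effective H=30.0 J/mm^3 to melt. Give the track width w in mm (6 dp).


w = 2*sqrt(387/(pi*469*30.0)) = 0.187139 mm


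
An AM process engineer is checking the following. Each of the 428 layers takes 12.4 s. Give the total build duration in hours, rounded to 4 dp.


t = 428 * 12.4 / 3600 = 1.4742 hrs


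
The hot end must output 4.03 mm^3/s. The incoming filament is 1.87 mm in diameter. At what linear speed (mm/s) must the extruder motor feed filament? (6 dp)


A = pi*(1.87/2)^2 = 2.746459
v = 4.03 / 2.746459 = 1.467344 mm/s


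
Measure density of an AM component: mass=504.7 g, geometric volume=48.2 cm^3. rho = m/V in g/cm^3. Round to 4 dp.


rho = 504.7 / 48.2 = 10.471 g/cm^3


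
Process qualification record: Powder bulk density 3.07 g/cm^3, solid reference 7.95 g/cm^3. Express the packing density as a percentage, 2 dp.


Packing = (3.07/7.95)*100 = 38.62 %


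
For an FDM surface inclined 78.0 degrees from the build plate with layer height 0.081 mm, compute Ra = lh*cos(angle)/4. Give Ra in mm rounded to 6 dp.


Ra = 0.081 * cos(78.0) / 4 = 0.00421 mm


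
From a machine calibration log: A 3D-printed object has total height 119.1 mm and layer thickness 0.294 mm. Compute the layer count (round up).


Layers = ceil(119.1/0.294) = 406


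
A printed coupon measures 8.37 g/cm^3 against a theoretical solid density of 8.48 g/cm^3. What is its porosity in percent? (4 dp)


Porosity = (1-8.37/8.48)*100 = 1.2972 %


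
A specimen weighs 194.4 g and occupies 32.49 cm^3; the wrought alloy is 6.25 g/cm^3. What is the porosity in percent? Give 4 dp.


rho_part = 194.4 / 32.49 = 5.9833795 g/cm^3
Porosity = (1 - 5.9833795/6.25)*100 = 4.2659 %


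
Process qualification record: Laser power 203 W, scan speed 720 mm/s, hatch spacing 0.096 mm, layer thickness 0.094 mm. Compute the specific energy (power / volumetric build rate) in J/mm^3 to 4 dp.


Build rate = 720 * 0.096 * 0.094 = 6.49728 mm^3/s
SE = 203 / 6.49728 = 31.2438 J/mm^3


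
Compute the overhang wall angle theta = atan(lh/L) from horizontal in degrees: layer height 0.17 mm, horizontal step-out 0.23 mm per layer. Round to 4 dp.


angle = atan(0.17/0.23) = 36.4692 degrees


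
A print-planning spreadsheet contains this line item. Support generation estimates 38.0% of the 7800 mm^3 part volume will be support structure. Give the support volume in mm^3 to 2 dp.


V_support = 7800 * 0.38 = 2964.0 mm^3


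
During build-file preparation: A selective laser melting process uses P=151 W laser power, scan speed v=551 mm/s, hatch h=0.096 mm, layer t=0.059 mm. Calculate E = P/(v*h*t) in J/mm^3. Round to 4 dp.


E = 151 / (551*0.096*0.059) = 48.384 J/mm^3


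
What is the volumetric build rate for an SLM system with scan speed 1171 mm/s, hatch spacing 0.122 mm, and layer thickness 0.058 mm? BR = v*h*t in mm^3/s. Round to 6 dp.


Rate = 1171 * 0.122 * 0.058 = 8.285996 mm^3/s


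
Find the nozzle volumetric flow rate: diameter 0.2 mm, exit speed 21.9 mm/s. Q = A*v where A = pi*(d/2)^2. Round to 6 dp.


A = pi*(0.2/2)^2 = 0.03141593 mm^2
Q = 0.03141593 * 21.9 = 0.688009 mm^3/s


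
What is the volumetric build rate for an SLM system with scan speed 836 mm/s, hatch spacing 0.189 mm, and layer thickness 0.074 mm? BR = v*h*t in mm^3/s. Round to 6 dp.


Rate = 836 * 0.189 * 0.074 = 11.692296 mm^3/s


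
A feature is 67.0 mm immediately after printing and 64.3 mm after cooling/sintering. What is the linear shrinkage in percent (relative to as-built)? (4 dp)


Shrinkage = ((67.0-64.3)/67.0)*100 = 4.0299 %


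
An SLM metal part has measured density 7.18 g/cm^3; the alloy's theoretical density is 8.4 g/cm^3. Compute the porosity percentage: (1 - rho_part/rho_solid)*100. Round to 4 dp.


Porosity = (1-7.18/8.4)*100 = 14.5238 %


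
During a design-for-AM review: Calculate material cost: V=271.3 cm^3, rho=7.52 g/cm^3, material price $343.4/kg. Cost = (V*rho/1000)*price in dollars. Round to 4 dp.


Mass = 271.3*7.52/1000 = 2.040176 kg
Cost = 2.040176 * 343.4 = 700.5964 $


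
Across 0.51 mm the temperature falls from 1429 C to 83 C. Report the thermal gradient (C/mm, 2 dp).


G = (1429-83)/0.51 = 2639.22 C/mm


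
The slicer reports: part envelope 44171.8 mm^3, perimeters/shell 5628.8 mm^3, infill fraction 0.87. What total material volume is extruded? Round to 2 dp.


V_infill = (44171.8 - 5628.8) * 0.87 = 33532.41
V_total = 5628.8 + 33532.41 = 39161.21 mm^3


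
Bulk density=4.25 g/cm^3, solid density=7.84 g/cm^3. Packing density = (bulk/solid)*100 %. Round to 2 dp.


Packing = (4.25/7.84)*100 = 54.21 %


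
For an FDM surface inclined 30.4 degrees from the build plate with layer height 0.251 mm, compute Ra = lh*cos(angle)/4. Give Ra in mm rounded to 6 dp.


Ra = 0.251 * cos(30.4) / 4 = 0.054123 mm


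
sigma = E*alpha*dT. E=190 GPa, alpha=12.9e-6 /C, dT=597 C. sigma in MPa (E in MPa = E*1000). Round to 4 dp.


sigma = 190*1000 * 12.9e-6 * 597 = 1463.247 MPa


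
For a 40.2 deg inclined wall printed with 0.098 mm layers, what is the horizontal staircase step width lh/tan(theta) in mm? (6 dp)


step = 0.098 / tan(40.2) = 0.115967 mm


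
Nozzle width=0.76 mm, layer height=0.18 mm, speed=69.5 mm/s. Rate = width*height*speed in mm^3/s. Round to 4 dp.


Rate = 0.76 * 0.18 * 69.5 = 9.5076 mm^3/s


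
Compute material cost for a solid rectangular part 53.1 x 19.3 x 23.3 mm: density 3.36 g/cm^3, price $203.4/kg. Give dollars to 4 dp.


V = 53.1 * 19.3 * 23.3 = 23878.539 mm^3 = 23.878539 cm^3
Mass = 23.878539 * 3.36 / 1000 = 0.08023189 kg
Cost = 0.08023189 * 203.4 = 16.3192 $


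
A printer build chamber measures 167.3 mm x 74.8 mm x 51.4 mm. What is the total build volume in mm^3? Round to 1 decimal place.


V = 167.3 * 74.8 * 51.4 = 643221.7 mm^3


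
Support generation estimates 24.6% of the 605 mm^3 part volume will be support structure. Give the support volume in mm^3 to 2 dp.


V_support = 605 * 0.246 = 148.83 mm^3


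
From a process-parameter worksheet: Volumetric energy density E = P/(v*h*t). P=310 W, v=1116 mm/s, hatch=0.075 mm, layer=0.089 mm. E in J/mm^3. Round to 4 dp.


E = 310 / (1116*0.075*0.089) = 41.6146 J/mm^3


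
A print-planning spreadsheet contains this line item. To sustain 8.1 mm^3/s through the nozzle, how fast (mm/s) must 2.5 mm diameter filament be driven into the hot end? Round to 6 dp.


A = pi*(2.5/2)^2 = 4.908739
v = 8.1 / 4.908739 = 1.650118 mm/s


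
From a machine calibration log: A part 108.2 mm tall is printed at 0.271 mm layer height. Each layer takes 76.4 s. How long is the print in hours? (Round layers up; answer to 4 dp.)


Layers = ceil(108.2/0.271) = 400
t = 400 * 76.4 / 3600 = 8.4889 hrs


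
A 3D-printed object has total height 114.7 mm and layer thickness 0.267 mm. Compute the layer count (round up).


Layers = ceil(114.7/0.267) = 430


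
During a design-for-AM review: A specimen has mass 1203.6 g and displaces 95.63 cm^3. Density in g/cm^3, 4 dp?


rho = 1203.6 / 95.63 = 12.586 g/cm^3


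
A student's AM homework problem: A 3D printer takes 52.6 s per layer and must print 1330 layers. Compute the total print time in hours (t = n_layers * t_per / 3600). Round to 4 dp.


t = 1330 * 52.6 / 3600 = 19.4328 hrs


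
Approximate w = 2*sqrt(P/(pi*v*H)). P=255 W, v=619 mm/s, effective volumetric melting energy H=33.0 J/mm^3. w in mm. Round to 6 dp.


w = 2*sqrt(255/(pi*619*33.0)) = 0.126073 mm


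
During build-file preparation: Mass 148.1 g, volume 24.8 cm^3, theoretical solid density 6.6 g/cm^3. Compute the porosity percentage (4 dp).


rho_part = 148.1 / 24.8 = 5.97177419 g/cm^3
Porosity = (1 - 5.97177419/6.6)*100 = 9.5186 %


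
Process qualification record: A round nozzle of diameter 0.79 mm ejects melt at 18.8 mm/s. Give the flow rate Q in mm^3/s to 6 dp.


A = pi*(0.79/2)^2 = 0.49016699 mm^2
Q = 0.49016699 * 18.8 = 9.215139 mm^3/s


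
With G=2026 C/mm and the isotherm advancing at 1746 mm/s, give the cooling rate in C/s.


CR = 2026 * 1746 = 3537396 C/s


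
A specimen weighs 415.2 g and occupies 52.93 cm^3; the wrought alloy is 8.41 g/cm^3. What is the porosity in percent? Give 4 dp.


rho_part = 415.2 / 52.93 = 7.84432269 g/cm^3
Porosity = (1 - 7.84432269/8.41)*100 = 6.7262 %


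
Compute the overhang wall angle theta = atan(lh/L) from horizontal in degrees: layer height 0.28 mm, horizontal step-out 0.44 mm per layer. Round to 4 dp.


angle = atan(0.28/0.44) = 32.4712 degrees


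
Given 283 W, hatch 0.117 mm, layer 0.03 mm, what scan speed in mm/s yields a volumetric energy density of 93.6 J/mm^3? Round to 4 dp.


v = 283 / (93.6*0.117*0.03) = 861.3972 mm/s


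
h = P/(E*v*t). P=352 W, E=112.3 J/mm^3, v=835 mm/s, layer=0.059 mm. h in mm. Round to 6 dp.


h = 352 / (112.3*835*0.059) = 0.063625 mm


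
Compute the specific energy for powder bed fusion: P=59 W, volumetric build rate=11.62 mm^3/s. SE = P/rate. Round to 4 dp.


SE = 59 / 11.62 = 5.0775 J/mm^3


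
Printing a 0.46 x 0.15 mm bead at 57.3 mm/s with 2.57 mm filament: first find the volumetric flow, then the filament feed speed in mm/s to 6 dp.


Q = 0.46 * 0.15 * 57.3 = 3.9537 mm^3/s
A_fil = pi*(2.57/2)^2 = 5.18747633 mm^2
v_feed = 3.9537 / 5.18747633 = 0.762163 mm/s


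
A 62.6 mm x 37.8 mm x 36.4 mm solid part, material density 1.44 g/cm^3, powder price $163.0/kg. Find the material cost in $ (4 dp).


V = 62.6 * 37.8 * 36.4 = 86132.592 mm^3 = 86.132592 cm^3
Mass = 86.132592 * 1.44 / 1000 = 0.12403093 kg
Cost = 0.12403093 * 163.0 = 20.217 $


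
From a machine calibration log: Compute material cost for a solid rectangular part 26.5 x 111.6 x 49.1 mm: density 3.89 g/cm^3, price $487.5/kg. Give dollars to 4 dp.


V = 26.5 * 111.6 * 49.1 = 145208.34 mm^3 = 145.20834 cm^3
Mass = 145.20834 * 3.89 / 1000 = 0.56486044 kg
Cost = 0.56486044 * 487.5 = 275.3695 $


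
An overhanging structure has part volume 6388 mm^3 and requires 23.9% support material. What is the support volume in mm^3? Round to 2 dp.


V_support = 6388 * 0.239 = 1526.73 mm^3


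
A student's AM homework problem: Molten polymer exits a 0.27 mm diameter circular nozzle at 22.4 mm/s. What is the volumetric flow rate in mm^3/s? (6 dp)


A = pi*(0.27/2)^2 = 0.05725553 mm^2
Q = 0.05725553 * 22.4 = 1.282524 mm^3/s


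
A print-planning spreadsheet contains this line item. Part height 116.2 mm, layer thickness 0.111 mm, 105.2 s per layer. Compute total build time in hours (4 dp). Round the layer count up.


Layers = ceil(116.2/0.111) = 1047
t = 1047 * 105.2 / 3600 = 30.5957 hrs


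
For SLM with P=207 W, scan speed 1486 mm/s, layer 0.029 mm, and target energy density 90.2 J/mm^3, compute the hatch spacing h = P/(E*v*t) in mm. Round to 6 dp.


h = 207 / (90.2*1486*0.029) = 0.053253 mm


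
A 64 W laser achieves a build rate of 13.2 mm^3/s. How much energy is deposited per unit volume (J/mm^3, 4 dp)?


SE = 64 / 13.2 = 4.8485 J/mm^3


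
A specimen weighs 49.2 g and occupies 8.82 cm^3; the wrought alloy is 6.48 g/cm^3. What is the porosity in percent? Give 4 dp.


rho_part = 49.2 / 8.82 = 5.57823129 g/cm^3
Porosity = (1 - 5.57823129/6.48)*100 = 13.9162 %


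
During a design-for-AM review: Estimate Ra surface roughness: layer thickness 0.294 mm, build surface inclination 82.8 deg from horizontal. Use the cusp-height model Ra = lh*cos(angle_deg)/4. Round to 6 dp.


Ra = 0.294 * cos(82.8) / 4 = 0.009212 mm


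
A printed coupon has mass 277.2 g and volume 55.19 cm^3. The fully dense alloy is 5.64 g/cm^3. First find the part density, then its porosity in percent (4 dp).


rho_part = 277.2 / 55.19 = 5.02264903 g/cm^3
Porosity = (1 - 5.02264903/5.64)*100 = 10.9459 %


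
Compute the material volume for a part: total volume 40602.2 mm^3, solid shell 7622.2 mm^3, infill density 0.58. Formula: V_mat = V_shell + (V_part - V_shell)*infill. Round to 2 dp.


V_infill = (40602.2 - 7622.2) * 0.58 = 19128.4
V_total = 7622.2 + 19128.4 = 26750.6 mm^3


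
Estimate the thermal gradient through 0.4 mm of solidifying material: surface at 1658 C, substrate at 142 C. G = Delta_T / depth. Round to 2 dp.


G = (1658-142)/0.4 = 3790.0 C/mm
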